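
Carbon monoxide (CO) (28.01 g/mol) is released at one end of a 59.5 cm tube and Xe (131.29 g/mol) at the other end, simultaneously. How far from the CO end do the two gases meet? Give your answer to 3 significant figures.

40.7 cm

The fronts meet when d_CO + d_Xe = L with d_CO/d_Xe = √(M_Xe/M_CO) (Graham's law). Here √(M_Xe/M_CO) = √(131.29/28.01) = 2.165.
With d_CO + d_Xe = 59.5 cm, d_Xe = 59.5/(1 + 2.165) = 18.80 cm.
d_CO = 59.5 − 18.80 = 40.7 cm.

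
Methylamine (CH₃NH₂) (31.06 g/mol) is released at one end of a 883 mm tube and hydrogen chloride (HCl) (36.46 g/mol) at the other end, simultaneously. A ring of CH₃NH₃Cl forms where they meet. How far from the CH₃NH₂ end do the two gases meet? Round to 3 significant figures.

459 mm

The fronts meet when d_CH₃NH₂ + d_HCl = L with d_CH₃NH₂/d_HCl = √(M_HCl/M_CH₃NH₂) (Graham's law). Here √(M_HCl/M_CH₃NH₂) = √(36.46/31.06) = 1.083.
With d_CH₃NH₂ + d_HCl = 883 mm, d_HCl = 883/(1 + 1.083) = 423.8 mm.
d_CH₃NH₂ = 883 − 423.8 = 459 mm.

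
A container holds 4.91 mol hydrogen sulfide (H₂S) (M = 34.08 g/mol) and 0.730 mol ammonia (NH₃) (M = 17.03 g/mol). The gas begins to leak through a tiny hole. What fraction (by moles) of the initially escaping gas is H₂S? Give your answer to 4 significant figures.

Rate_i ∝ x_i/√M_i (Graham's law weighted by mole fraction), so the effusate composition follows n_i/√M_i.
Mole fraction of H₂S in the effusate = (n_H₂S/√M_H₂S) / (n_H₂S/√M_H₂S + n_NH₃/√M_NH₃)
= (4.91/√34.08) / (4.91/√34.08 + 0.730/√17.03) = 0.8411/(0.8411 + 0.1769) = 0.8262.

0.8262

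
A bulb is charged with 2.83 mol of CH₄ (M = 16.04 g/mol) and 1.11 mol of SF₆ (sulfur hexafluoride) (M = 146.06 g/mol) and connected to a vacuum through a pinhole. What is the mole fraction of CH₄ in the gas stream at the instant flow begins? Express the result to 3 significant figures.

Each component's effusion rate ∝ (its partial pressure)·(1/√M) ∝ n_i/√M_i.
So x_CH₄ in the escaping gas = (n_CH₄/√M_CH₄) / Σ(n_i/√M_i)
= (2.83/√16.04) / (2.83/√16.04 + 1.11/√146.06) = 0.7066/(0.7066 + 0.09185) = 0.885.

0.885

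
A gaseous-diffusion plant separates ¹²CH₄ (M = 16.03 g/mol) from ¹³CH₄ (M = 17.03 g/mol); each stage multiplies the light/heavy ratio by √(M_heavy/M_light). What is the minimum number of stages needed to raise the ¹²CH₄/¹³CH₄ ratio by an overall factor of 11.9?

82

Per stage α = (17.03/16.03)^(1/2) = 1.06238^0.5, giving ln α = 0.03026.
Need α^N ≥ 11.9 ⇒ N ≥ ln(11.9) / ln α = 2.477 / 0.03026 = 81.85.
Minimum whole number of stages: N = 82.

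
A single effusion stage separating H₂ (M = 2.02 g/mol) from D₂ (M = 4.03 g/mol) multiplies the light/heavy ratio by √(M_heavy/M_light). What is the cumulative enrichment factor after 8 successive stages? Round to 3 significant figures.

The single-stage factor is √(M_heavy/M_light), so 8 stages give [√(4.03/2.02)]^8 = (4.03/2.02)^(8/2).
= 1.99505^4 = 15.8.

15.8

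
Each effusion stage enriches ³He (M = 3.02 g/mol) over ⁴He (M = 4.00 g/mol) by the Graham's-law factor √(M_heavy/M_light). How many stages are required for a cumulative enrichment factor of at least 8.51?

16

With α = √(4.00/3.02) per stage, ln α = ½ ln(1.32450) = 0.1405.
Need α^N ≥ 8.51 ⇒ N ≥ ln(8.51) / ln α = 2.141 / 0.1405 = 15.24.
Minimum whole number of stages: N = 16.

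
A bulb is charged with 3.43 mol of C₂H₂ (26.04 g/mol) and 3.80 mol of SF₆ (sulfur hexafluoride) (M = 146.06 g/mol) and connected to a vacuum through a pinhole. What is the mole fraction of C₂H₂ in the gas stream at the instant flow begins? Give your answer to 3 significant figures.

Rate_i ∝ x_i/√M_i (Graham's law weighted by mole fraction), so the effusate composition follows n_i/√M_i.
x_C₂H₂(eff) = (n_C₂H₂/√M_C₂H₂) / (n_C₂H₂/√M_C₂H₂ + n_SF₆/√M_SF₆)
= (3.43/√26.04) / (3.43/√26.04 + 3.80/√146.06) = 0.6722/(0.6722 + 0.3144) = 0.681.

0.681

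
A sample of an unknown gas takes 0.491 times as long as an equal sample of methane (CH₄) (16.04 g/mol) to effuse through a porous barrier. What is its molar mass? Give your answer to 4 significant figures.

Using Graham's law: t_X/t_CH₄ = √(M_X/M_CH₄).
0.491 = √(M_X/16.04)
M_X = 16.04 × 0.491² = 16.04 × 0.2411 = 3.867 g/mol

3.867 g/mol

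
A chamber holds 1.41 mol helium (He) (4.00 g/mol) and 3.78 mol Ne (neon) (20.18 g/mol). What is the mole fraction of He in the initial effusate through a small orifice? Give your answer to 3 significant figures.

Rate_i ∝ x_i/√M_i (Graham's law weighted by mole fraction), so the effusate composition follows n_i/√M_i.
So x_He in the escaping gas = (n_He/√M_He) / Σ(n_i/√M_i)
= (1.41/√4.00) / (1.41/√4.00 + 3.78/√20.18) = 0.7050/(0.7050 + 0.8415) = 0.456.

0.456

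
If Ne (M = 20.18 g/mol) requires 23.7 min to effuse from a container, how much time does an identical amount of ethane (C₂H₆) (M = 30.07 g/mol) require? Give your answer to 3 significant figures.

28.9 min

By Graham's law, t_C₂H₆/t_Ne = √(M_C₂H₆/M_Ne) = √(30.07/20.18) = √1.490 = 1.221.
So the time for C₂H₆ is 23.7 × 1.221 = 28.9 min.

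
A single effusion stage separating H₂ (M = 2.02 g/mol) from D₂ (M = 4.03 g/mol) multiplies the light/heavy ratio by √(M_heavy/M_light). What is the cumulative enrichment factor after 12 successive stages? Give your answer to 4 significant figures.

Overall factor = α^12 with α = √(4.03/2.02), i.e. (4.03/2.02)^(12/2).
= 1.99505^6 = 63.06.

63.06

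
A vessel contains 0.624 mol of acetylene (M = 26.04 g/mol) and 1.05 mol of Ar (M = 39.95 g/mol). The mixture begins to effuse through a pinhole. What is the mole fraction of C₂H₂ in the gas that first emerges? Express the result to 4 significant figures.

0.4240

Each component's effusion rate ∝ (its partial pressure)·(1/√M) ∝ n_i/√M_i.
Mole fraction of C₂H₂ in the effusate = (n_C₂H₂/√M_C₂H₂) / (n_C₂H₂/√M_C₂H₂ + n_Ar/√M_Ar)
= (0.624/√26.04) / (0.624/√26.04 + 1.05/√39.95) = 0.1223/(0.1223 + 0.1661) = 0.4240.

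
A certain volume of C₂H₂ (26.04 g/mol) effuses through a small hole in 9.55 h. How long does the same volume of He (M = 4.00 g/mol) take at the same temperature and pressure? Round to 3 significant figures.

3.74 h

Graham's law gives t_He/t_C₂H₂ = √(M_He/M_C₂H₂) = √(4.00/26.04) = √0.1536 = 0.3919.
So the time for He is 9.55 × 0.3919 = 3.74 h.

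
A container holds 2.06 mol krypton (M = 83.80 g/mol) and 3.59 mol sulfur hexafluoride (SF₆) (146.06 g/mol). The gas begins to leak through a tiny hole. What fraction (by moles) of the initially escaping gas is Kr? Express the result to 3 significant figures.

Effusion rate of each component ∝ n_i/√M_i (partial pressure × 1/√M).
x_Kr(eff) = (n_Kr/√M_Kr) / (n_Kr/√M_Kr + n_SF₆/√M_SF₆)
= (2.06/√83.80) / (2.06/√83.80 + 3.59/√146.06) = 0.2250/(0.2250 + 0.2970) = 0.431.

0.431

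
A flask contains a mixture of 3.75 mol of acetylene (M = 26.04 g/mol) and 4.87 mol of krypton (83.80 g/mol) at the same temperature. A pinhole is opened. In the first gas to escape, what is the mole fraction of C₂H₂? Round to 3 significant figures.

The effusion rate of species i is ∝ p_i/√M_i ∝ n_i/√M_i.
x_C₂H₂(eff) = (n_C₂H₂/√M_C₂H₂) / (n_C₂H₂/√M_C₂H₂ + n_Kr/√M_Kr)
= (3.75/√26.04) / (3.75/√26.04 + 4.87/√83.80) = 0.7349/(0.7349 + 0.5320) = 0.580.

0.580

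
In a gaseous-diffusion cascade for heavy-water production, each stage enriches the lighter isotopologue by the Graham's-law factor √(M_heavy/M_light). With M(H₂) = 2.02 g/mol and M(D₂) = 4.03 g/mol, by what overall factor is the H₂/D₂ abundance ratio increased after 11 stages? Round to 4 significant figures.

44.64

After 11 stages the ratio has grown by (√(4.03/2.02))^11 = (4.03/2.02)^(11/2).
= 1.99505^(11/2) = 44.64.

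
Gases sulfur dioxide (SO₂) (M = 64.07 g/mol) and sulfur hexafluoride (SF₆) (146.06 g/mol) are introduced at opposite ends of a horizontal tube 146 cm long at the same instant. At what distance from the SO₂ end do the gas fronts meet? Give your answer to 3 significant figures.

87.8 cm

The fronts meet when d_SO₂ + d_SF₆ = L with d_SO₂/d_SF₆ = √(M_SF₆/M_SO₂) (Graham's law). Here √(M_SF₆/M_SO₂) = √(146.06/64.07) = 1.510.
With d_SO₂ + d_SF₆ = 146 cm, d_SF₆ = 146/(1 + 1.510) = 58.17 cm.
d_SO₂ = 146 − 58.17 = 87.8 cm.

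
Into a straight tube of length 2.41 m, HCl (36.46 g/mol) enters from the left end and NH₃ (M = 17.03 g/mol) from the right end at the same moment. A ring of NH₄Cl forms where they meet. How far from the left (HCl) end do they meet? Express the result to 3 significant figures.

0.978 m

In equal time, each gas travels a distance ∝ its rate ∝ 1/√M, so d_HCl/d_NH₃ = √(M_NH₃/M_HCl) = √(17.03/36.46) = 0.6834.
With d_HCl + d_NH₃ = 2.41 m, d_NH₃ = 2.41/(1 + 0.6834) = 1.432 m.
d_HCl = 2.41 − 1.432 = 0.978 m.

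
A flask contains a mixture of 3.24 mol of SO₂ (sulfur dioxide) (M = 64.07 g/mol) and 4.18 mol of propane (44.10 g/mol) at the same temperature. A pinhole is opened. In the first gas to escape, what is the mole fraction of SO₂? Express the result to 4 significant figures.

Each component's effusion rate ∝ (its partial pressure)·(1/√M) ∝ n_i/√M_i.
x_SO₂(eff) = (n_SO₂/√M_SO₂) / (n_SO₂/√M_SO₂ + n_C₃H₈/√M_C₃H₈)
= (3.24/√64.07) / (3.24/√64.07 + 4.18/√44.10) = 0.4048/(0.4048 + 0.6294) = 0.3914.

0.3914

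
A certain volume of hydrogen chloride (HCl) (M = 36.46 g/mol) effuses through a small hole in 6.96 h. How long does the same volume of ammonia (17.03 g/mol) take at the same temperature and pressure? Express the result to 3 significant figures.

4.76 h

Graham's law gives t_NH₃/t_HCl = √(M_NH₃/M_HCl) = √(17.03/36.46) = √0.4671 = 0.6834.
So the time for NH₃ is 6.96 × 0.6834 = 4.76 h.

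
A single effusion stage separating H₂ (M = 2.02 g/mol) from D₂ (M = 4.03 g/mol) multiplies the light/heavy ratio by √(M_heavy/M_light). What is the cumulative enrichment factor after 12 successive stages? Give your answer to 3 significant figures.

After 12 stages the ratio has grown by (√(4.03/2.02))^12 = (4.03/2.02)^(12/2).
= 1.99505^6 = 63.1.

63.1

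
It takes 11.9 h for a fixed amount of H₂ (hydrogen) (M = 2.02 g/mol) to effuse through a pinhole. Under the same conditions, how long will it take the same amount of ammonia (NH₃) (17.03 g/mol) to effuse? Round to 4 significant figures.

34.55 h

By Graham's law, t_NH₃/t_H₂ = √(M_NH₃/M_H₂) = √(17.03/2.02) = √8.431 = 2.904.
So the time for NH₃ is 11.9 × 2.904 = 34.55 h.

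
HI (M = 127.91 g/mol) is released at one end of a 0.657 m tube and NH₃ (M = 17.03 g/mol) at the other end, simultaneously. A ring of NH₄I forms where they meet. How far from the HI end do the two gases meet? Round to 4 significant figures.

Graham's law gives d_HI/d_NH₃ = rate_HI/rate_NH₃ = √(M_NH₃/M_HI) = √(17.03/127.91) = 0.3649.
With d_HI + d_NH₃ = 0.657 m, d_NH₃ = 0.657/(1 + 0.3649) = 0.4814 m.
d_HI = 0.657 − 0.4814 = 0.1756 m.

0.1756 m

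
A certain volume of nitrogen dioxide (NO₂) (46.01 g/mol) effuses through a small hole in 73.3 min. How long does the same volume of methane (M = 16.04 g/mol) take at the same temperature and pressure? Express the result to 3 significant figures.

From Graham's law, t_CH₄/t_NO₂ = √(M_CH₄/M_NO₂) = √(16.04/46.01) = √0.3486 = 0.5904.
So the time for CH₄ is 73.3 × 0.5904 = 43.3 min.

43.3 min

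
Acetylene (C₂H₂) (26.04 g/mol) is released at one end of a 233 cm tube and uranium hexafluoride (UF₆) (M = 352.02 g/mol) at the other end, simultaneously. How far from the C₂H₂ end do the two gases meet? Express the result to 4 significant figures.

Graham's law gives d_C₂H₂/d_UF₆ = rate_C₂H₂/rate_UF₆ = √(M_UF₆/M_C₂H₂) = √(352.02/26.04) = 3.677.
With d_C₂H₂ + d_UF₆ = 233 cm, d_UF₆ = 233/(1 + 3.677) = 49.82 cm.
d_C₂H₂ = 233 − 49.82 = 183.2 cm.

183.2 cm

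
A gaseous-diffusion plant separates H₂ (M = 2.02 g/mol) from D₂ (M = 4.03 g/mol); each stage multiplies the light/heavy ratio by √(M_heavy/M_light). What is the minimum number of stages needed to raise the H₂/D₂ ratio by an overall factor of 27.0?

With α = √(4.03/2.02) per stage, ln α = ½ ln(1.99505) = 0.3453.
Need α^N ≥ 27.0 ⇒ N ≥ ln(27.0) / ln α = 3.296 / 0.3453 = 9.54.
Rounding up, N = 10 stages.

10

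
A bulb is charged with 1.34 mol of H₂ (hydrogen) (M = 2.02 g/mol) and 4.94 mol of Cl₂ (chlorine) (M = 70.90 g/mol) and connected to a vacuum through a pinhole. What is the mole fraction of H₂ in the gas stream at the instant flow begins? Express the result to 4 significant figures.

0.6164

Each component's effusion rate ∝ (its partial pressure)·(1/√M) ∝ n_i/√M_i.
So x_H₂ in the escaping gas = (n_H₂/√M_H₂) / Σ(n_i/√M_i)
= (1.34/√2.02) / (1.34/√2.02 + 4.94/√70.90) = 0.9428/(0.9428 + 0.5867) = 0.6164.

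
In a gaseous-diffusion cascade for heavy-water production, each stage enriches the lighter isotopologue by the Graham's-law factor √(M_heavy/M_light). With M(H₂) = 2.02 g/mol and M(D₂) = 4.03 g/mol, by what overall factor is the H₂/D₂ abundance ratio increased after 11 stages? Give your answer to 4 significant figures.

44.64

The single-stage factor is √(M_heavy/M_light), so 11 stages give [√(4.03/2.02)]^11 = (4.03/2.02)^(11/2).
= 1.99505^(11/2) = 44.64.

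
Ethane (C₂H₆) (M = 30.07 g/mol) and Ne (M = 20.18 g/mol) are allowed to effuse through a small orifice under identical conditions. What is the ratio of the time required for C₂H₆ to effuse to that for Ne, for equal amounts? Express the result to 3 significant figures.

1.22

Using Graham's law: t_C₂H₆/t_Ne = √(M_C₂H₆/M_Ne) = √(30.07/20.18) = √1.490 = 1.22.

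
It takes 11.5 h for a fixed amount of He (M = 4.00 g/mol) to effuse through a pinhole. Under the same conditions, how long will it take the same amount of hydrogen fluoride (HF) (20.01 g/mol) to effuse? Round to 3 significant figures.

Since effusion rate ∝ 1/√M, t_HF/t_He = √(M_HF/M_He) = √(20.01/4.00) = √5.003 = 2.237.
So the time for HF is 11.5 × 2.237 = 25.7 h.

25.7 h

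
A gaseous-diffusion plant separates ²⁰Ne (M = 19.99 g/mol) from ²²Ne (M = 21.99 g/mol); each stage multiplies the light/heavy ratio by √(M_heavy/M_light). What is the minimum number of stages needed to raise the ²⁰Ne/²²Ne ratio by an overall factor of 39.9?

Single-stage factor α = √(21.99/19.99), so ln α = ½ ln(1.10005) = 0.04768.
Need α^N ≥ 39.9 ⇒ N ≥ ln(39.9) / ln α = 3.686 / 0.04768 = 77.32.
Minimum whole number of stages: N = 78.

78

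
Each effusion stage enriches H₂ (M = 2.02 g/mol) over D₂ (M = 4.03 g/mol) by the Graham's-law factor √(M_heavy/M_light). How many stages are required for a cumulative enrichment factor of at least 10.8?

With α = √(4.03/2.02) per stage, ln α = ½ ln(1.99505) = 0.3453.
Need α^N ≥ 10.8 ⇒ N ≥ ln(10.8) / ln α = 2.380 / 0.3453 = 6.89.
Rounding up, N = 7 stages.

7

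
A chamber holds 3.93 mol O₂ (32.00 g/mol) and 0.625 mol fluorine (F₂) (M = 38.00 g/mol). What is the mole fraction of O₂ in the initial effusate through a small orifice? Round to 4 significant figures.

Effusion rate of each component ∝ n_i/√M_i (partial pressure × 1/√M).
x_O₂(eff) = (n_O₂/√M_O₂) / (n_O₂/√M_O₂ + n_F₂/√M_F₂)
= (3.93/√32.00) / (3.93/√32.00 + 0.625/√38.00) = 0.6947/(0.6947 + 0.1014) = 0.8726.

0.8726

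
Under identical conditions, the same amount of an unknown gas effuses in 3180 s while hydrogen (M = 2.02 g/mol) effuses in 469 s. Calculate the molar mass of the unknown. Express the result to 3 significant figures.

Since effusion rate ∝ 1/√M, t_X/t_H₂ = √(M_X/M_H₂).
3180/469 = 6.780 = √(M_X/2.02)
M_X = 2.02 × 6.780² = 2.02 × 45.97 = 92.9 g/mol

92.9 g/mol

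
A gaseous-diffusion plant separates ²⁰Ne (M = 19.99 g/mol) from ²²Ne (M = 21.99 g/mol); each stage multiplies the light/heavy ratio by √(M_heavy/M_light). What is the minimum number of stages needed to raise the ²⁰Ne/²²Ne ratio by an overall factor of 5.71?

With α = √(21.99/19.99) per stage, ln α = ½ ln(1.10005) = 0.04768.
Need α^N ≥ 5.71 ⇒ N ≥ ln(5.71) / ln α = 1.742 / 0.04768 = 36.54.
Rounding up, N = 37 stages.

37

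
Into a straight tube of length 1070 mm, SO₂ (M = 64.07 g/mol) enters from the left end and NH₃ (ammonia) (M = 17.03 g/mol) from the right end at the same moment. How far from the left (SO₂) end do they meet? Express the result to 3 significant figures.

Distances travelled in equal time are proportional to diffusion rates, so d_SO₂/d_NH₃ = √(M_NH₃/M_SO₂) = √(17.03/64.07) = 0.5156.
With d_SO₂ + d_NH₃ = 1070 mm, d_NH₃ = 1070/(1 + 0.5156) = 706.0 mm.
d_SO₂ = 1070 − 706.0 = 364 mm.

364 mm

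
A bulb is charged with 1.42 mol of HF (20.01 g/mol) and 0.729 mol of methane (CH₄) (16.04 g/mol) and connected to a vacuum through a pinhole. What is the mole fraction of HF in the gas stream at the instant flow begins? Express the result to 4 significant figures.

Each component's effusion rate ∝ (its partial pressure)·(1/√M) ∝ n_i/√M_i.
Mole fraction of HF in the effusate = (n_HF/√M_HF) / (n_HF/√M_HF + n_CH₄/√M_CH₄)
= (1.42/√20.01) / (1.42/√20.01 + 0.729/√16.04) = 0.3174/(0.3174 + 0.1820) = 0.6356.

0.6356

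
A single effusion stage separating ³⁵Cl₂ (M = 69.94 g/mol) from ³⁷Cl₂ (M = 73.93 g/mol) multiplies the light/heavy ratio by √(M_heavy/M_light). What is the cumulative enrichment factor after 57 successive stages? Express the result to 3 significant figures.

4.86

Each stage multiplies the ratio by α = √(73.93/69.94), so after 57 stages the overall factor is α^57 = (73.93/69.94)^(57/2).
= 1.05705^(57/2) = 4.86.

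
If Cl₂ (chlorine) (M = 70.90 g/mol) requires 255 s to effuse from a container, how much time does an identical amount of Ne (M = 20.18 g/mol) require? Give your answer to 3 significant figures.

136 s

Graham's law gives t_Ne/t_Cl₂ = √(M_Ne/M_Cl₂) = √(20.18/70.90) = √0.2846 = 0.5335.
So the time for Ne is 255 × 0.5335 = 136 s.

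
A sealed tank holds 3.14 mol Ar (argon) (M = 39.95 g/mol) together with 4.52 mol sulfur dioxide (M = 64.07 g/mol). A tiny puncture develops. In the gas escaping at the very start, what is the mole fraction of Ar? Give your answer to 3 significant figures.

0.468

The effusion rate of species i is ∝ p_i/√M_i ∝ n_i/√M_i.
So x_Ar in the escaping gas = (n_Ar/√M_Ar) / Σ(n_i/√M_i)
= (3.14/√39.95) / (3.14/√39.95 + 4.52/√64.07) = 0.4968/(0.4968 + 0.5647) = 0.468.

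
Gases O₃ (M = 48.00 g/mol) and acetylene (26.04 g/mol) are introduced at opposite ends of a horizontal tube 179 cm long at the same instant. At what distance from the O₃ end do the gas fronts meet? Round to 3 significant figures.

Graham's law gives d_O₃/d_C₂H₂ = rate_O₃/rate_C₂H₂ = √(M_C₂H₂/M_O₃) = √(26.04/48.00) = 0.7365.
With d_O₃ + d_C₂H₂ = 179 cm, d_C₂H₂ = 179/(1 + 0.7365) = 103.1 cm.
d_O₃ = 179 − 103.1 = 75.9 cm.

75.9 cm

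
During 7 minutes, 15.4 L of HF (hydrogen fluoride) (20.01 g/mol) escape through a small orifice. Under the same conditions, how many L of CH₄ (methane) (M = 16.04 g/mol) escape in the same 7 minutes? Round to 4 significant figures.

From Graham's law, rate_CH₄/rate_HF = √(M_HF/M_CH₄) = √(20.01/16.04) = √1.248 = 1.117.
So the volume for CH₄ is 15.4 × 1.117 = 17.20 L.

17.20 L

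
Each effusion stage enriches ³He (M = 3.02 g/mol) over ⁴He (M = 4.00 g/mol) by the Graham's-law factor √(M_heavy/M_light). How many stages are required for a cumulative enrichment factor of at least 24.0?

23

Single-stage factor α = √(4.00/3.02), so ln α = ½ ln(1.32450) = 0.1405.
Need α^N ≥ 24.0 ⇒ N ≥ ln(24.0) / ln α = 3.178 / 0.1405 = 22.62.
So at least 23 stages are needed.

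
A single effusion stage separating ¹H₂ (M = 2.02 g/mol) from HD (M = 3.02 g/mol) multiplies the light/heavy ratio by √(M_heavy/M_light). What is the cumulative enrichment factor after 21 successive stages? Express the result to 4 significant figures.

After 21 stages the ratio has grown by (√(3.02/2.02))^21 = (3.02/2.02)^(21/2).
= 1.49505^(21/2) = 68.22.

68.22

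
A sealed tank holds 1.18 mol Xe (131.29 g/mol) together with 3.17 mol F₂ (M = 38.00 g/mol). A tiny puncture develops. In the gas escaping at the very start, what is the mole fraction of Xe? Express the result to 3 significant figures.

0.167

Effusion rate of each component ∝ n_i/√M_i (partial pressure × 1/√M).
So x_Xe in the escaping gas = (n_Xe/√M_Xe) / Σ(n_i/√M_i)
= (1.18/√131.29) / (1.18/√131.29 + 3.17/√38.00) = 0.1030/(0.1030 + 0.5142) = 0.167.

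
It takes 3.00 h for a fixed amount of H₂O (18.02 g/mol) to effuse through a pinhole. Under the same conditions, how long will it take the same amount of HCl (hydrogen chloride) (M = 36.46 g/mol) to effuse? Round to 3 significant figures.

4.27 h

Graham's law gives t_HCl/t_H₂O = √(M_HCl/M_H₂O) = √(36.46/18.02) = √2.023 = 1.422.
So the time for HCl is 3.00 × 1.422 = 4.27 h.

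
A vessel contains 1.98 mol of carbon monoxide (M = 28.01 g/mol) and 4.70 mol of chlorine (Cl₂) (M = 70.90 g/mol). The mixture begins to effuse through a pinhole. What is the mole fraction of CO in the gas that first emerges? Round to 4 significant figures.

Effusion rate of each component ∝ n_i/√M_i (partial pressure × 1/√M).
So x_CO in the escaping gas = (n_CO/√M_CO) / Σ(n_i/√M_i)
= (1.98/√28.01) / (1.98/√28.01 + 4.70/√70.90) = 0.3741/(0.3741 + 0.5582) = 0.4013.

0.4013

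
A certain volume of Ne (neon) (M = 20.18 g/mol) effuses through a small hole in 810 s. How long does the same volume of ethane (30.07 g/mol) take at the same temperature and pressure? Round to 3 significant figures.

Using Graham's law: t_C₂H₆/t_Ne = √(M_C₂H₆/M_Ne) = √(30.07/20.18) = √1.490 = 1.221.
So the time for C₂H₆ is 810 × 1.221 = 989 s.

989 s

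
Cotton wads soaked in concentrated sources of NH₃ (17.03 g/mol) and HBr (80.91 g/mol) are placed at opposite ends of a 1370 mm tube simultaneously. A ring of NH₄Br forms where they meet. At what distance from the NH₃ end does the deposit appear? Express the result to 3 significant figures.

939 mm

Graham's law gives d_NH₃/d_HBr = rate_NH₃/rate_HBr = √(M_HBr/M_NH₃) = √(80.91/17.03) = 2.180.
With d_NH₃ + d_HBr = 1370 mm, d_HBr = 1370/(1 + 2.180) = 430.9 mm.
d_NH₃ = 1370 − 430.9 = 939 mm.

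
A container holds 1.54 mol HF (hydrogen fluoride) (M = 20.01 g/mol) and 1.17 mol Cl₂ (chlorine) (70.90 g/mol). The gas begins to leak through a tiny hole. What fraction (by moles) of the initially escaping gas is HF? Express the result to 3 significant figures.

0.712

Rate_i ∝ x_i/√M_i (Graham's law weighted by mole fraction), so the effusate composition follows n_i/√M_i.
Mole fraction of HF in the effusate = (n_HF/√M_HF) / (n_HF/√M_HF + n_Cl₂/√M_Cl₂)
= (1.54/√20.01) / (1.54/√20.01 + 1.17/√70.90) = 0.3443/(0.3443 + 0.1390) = 0.712.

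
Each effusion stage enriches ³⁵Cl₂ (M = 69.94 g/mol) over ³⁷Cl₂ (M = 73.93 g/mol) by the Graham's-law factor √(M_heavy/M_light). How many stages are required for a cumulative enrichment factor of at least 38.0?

Per stage α = (73.93/69.94)^(1/2) = 1.05705^0.5, giving ln α = 0.02774.
Need α^N ≥ 38.0 ⇒ N ≥ ln(38.0) / ln α = 3.638 / 0.02774 = 131.13.
So at least 132 stages are needed.

132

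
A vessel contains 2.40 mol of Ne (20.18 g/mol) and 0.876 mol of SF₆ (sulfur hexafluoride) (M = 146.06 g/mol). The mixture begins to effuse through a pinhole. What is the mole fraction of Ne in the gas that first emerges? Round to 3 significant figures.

Effusion rate of each component ∝ n_i/√M_i (partial pressure × 1/√M).
x_Ne(eff) = (n_Ne/√M_Ne) / (n_Ne/√M_Ne + n_SF₆/√M_SF₆)
= (2.40/√20.18) / (2.40/√20.18 + 0.876/√146.06) = 0.5343/(0.5343 + 0.07248) = 0.881.

0.881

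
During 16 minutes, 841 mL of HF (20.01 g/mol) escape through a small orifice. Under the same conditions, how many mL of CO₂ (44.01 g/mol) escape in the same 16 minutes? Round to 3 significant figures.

567 mL

Graham's law gives rate_CO₂/rate_HF = √(M_HF/M_CO₂) = √(20.01/44.01) = √0.4547 = 0.6743.
So the volume for CO₂ is 841 × 0.6743 = 567 mL.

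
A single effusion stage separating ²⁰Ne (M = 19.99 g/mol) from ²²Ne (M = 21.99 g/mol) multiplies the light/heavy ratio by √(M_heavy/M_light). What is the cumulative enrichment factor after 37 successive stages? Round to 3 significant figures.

5.84

The single-stage factor is √(M_heavy/M_light), so 37 stages give [√(21.99/19.99)]^37 = (21.99/19.99)^(37/2).
= 1.10005^(37/2) = 5.84.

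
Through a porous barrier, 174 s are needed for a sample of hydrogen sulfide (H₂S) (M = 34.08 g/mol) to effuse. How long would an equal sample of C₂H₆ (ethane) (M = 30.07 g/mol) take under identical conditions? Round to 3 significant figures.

163 s

By Graham's law, t_C₂H₆/t_H₂S = √(M_C₂H₆/M_H₂S) = √(30.07/34.08) = √0.8823 = 0.9393.
So the time for C₂H₆ is 174 × 0.9393 = 163 s.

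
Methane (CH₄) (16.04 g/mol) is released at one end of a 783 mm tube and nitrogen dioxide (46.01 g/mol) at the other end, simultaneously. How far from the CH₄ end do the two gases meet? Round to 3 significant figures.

The fronts meet when d_CH₄ + d_NO₂ = L with d_CH₄/d_NO₂ = √(M_NO₂/M_CH₄) (Graham's law). Here √(M_NO₂/M_CH₄) = √(46.01/16.04) = 1.694.
With d_CH₄ + d_NO₂ = 783 mm, d_NO₂ = 783/(1 + 1.694) = 290.7 mm.
d_CH₄ = 783 − 290.7 = 492 mm.

492 mm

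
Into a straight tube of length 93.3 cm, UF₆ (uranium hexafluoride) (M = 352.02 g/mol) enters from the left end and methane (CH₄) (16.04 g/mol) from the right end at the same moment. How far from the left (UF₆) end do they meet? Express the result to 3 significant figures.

In equal time, each gas travels a distance ∝ its rate ∝ 1/√M, so d_UF₆/d_CH₄ = √(M_CH₄/M_UF₆) = √(16.04/352.02) = 0.2135.
With d_UF₆ + d_CH₄ = 93.3 cm, d_CH₄ = 93.3/(1 + 0.2135) = 76.89 cm.
d_UF₆ = 93.3 − 76.89 = 16.4 cm.

16.4 cm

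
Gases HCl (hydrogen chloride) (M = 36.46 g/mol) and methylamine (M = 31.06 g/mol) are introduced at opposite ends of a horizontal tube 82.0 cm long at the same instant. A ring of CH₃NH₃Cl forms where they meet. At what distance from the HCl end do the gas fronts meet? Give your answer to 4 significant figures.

In equal time, each gas travels a distance ∝ its rate ∝ 1/√M, so d_HCl/d_CH₃NH₂ = √(M_CH₃NH₂/M_HCl) = √(31.06/36.46) = 0.9230.
With d_HCl + d_CH₃NH₂ = 82.0 cm, d_CH₃NH₂ = 82.0/(1 + 0.9230) = 42.64 cm.
d_HCl = 82.0 − 42.64 = 39.36 cm.

39.36 cm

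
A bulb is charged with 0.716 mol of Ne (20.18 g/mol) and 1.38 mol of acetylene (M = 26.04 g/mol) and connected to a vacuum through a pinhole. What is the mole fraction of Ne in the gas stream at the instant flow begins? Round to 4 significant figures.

0.3708

The effusion rate of species i is ∝ p_i/√M_i ∝ n_i/√M_i.
Mole fraction of Ne in the effusate = (n_Ne/√M_Ne) / (n_Ne/√M_Ne + n_C₂H₂/√M_C₂H₂)
= (0.716/√20.18) / (0.716/√20.18 + 1.38/√26.04) = 0.1594/(0.1594 + 0.2704) = 0.3708.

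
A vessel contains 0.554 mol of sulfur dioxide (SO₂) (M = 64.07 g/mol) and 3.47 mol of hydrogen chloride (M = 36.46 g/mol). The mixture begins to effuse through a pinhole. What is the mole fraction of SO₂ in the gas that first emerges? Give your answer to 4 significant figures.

Rate_i ∝ x_i/√M_i (Graham's law weighted by mole fraction), so the effusate composition follows n_i/√M_i.
So x_SO₂ in the escaping gas = (n_SO₂/√M_SO₂) / Σ(n_i/√M_i)
= (0.554/√64.07) / (0.554/√64.07 + 3.47/√36.46) = 0.06921/(0.06921 + 0.5747) = 0.1075.

0.1075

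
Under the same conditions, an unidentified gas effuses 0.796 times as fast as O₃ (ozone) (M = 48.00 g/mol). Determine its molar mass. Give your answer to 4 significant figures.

By Graham's law, rate_X/rate_O₃ = √(M_O₃/M_X).
0.796 = √(48.00/M_X)
M_X = 48.00 / 0.796² = 48.00 / 0.6336 = 75.76 g/mol

75.76 g/mol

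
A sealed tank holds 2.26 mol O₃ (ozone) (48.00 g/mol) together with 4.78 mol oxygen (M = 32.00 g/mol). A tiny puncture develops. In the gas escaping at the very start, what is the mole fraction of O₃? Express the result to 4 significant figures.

0.2785

Rate_i ∝ x_i/√M_i (Graham's law weighted by mole fraction), so the effusate composition follows n_i/√M_i.
x_O₃(eff) = (n_O₃/√M_O₃) / (n_O₃/√M_O₃ + n_O₂/√M_O₂)
= (2.26/√48.00) / (2.26/√48.00 + 4.78/√32.00) = 0.3262/(0.3262 + 0.8450) = 0.2785.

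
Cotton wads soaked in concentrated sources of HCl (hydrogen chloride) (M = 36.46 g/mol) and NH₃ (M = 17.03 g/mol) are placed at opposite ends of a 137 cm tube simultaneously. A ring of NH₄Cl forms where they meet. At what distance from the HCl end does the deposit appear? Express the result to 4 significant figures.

Distances travelled in equal time are proportional to diffusion rates, so d_HCl/d_NH₃ = √(M_NH₃/M_HCl) = √(17.03/36.46) = 0.6834.
With d_HCl + d_NH₃ = 137 cm, d_NH₃ = 137/(1 + 0.6834) = 81.38 cm.
d_HCl = 137 − 81.38 = 55.62 cm.

55.62 cm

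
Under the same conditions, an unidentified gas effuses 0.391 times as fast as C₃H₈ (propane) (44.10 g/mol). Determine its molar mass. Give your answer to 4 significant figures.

288.5 g/mol

Since effusion rate ∝ 1/√M, rate_X/rate_C₃H₈ = √(M_C₃H₈/M_X).
0.391 = √(44.10/M_X)
M_X = 44.10 / 0.391² = 44.10 / 0.1529 = 288.5 g/mol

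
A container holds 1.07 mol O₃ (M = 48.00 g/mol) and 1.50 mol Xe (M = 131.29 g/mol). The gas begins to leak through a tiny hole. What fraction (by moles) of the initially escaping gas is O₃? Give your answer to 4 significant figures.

Effusion rate of each component ∝ n_i/√M_i (partial pressure × 1/√M).
Mole fraction of O₃ in the effusate = (n_O₃/√M_O₃) / (n_O₃/√M_O₃ + n_Xe/√M_Xe)
= (1.07/√48.00) / (1.07/√48.00 + 1.50/√131.29) = 0.1544/(0.1544 + 0.1309) = 0.5412.

0.5412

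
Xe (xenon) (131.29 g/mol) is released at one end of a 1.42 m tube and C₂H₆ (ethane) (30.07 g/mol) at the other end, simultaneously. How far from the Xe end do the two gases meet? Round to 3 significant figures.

Graham's law gives d_Xe/d_C₂H₆ = rate_Xe/rate_C₂H₆ = √(M_C₂H₆/M_Xe) = √(30.07/131.29) = 0.4786.
With d_Xe + d_C₂H₆ = 1.42 m, d_C₂H₆ = 1.42/(1 + 0.4786) = 0.9604 m.
d_Xe = 1.42 − 0.9604 = 0.460 m.

0.460 m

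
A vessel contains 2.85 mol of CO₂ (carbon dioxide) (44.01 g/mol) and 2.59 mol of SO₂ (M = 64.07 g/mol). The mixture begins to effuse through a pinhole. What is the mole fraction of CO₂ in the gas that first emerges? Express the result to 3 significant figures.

Effusion rate of each component ∝ n_i/√M_i (partial pressure × 1/√M).
x_CO₂(eff) = (n_CO₂/√M_CO₂) / (n_CO₂/√M_CO₂ + n_SO₂/√M_SO₂)
= (2.85/√44.01) / (2.85/√44.01 + 2.59/√64.07) = 0.4296/(0.4296 + 0.3236) = 0.570.

0.570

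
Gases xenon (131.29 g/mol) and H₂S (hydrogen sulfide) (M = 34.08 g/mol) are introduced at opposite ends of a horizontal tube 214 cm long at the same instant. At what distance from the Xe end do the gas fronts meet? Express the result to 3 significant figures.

In equal time, each gas travels a distance ∝ its rate ∝ 1/√M, so d_Xe/d_H₂S = √(M_H₂S/M_Xe) = √(34.08/131.29) = 0.5095.
With d_Xe + d_H₂S = 214 cm, d_H₂S = 214/(1 + 0.5095) = 141.8 cm.
d_Xe = 214 − 141.8 = 72.2 cm.

72.2 cm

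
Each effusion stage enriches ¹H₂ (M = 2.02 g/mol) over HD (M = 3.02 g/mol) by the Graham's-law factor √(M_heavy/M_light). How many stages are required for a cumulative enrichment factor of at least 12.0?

13

With α = √(3.02/2.02) per stage, ln α = ½ ln(1.49505) = 0.2011.
Need α^N ≥ 12.0 ⇒ N ≥ ln(12.0) / ln α = 2.485 / 0.2011 = 12.36.
Minimum whole number of stages: N = 13.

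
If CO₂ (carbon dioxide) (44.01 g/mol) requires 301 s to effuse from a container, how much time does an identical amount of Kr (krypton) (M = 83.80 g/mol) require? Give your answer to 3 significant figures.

415 s

Graham's law gives t_Kr/t_CO₂ = √(M_Kr/M_CO₂) = √(83.80/44.01) = √1.904 = 1.380.
So the time for Kr is 301 × 1.380 = 415 s.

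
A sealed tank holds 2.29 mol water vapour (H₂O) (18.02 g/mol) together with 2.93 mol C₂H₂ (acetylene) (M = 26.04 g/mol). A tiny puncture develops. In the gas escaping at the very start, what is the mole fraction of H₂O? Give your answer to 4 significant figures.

Rate_i ∝ x_i/√M_i (Graham's law weighted by mole fraction), so the effusate composition follows n_i/√M_i.
Mole fraction of H₂O in the effusate = (n_H₂O/√M_H₂O) / (n_H₂O/√M_H₂O + n_C₂H₂/√M_C₂H₂)
= (2.29/√18.02) / (2.29/√18.02 + 2.93/√26.04) = 0.5395/(0.5395 + 0.5742) = 0.4844.

0.4844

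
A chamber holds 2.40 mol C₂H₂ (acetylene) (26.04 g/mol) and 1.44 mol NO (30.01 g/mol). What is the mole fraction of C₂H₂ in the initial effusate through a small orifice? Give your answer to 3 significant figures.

Rate_i ∝ x_i/√M_i (Graham's law weighted by mole fraction), so the effusate composition follows n_i/√M_i.
x_C₂H₂(eff) = (n_C₂H₂/√M_C₂H₂) / (n_C₂H₂/√M_C₂H₂ + n_NO/√M_NO)
= (2.40/√26.04) / (2.40/√26.04 + 1.44/√30.01) = 0.4703/(0.4703 + 0.2629) = 0.641.

0.641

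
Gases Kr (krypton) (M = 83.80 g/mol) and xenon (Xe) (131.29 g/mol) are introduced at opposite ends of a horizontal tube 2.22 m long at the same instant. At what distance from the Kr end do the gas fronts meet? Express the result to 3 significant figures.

In equal time, each gas travels a distance ∝ its rate ∝ 1/√M, so d_Kr/d_Xe = √(M_Xe/M_Kr) = √(131.29/83.80) = 1.252.
With d_Kr + d_Xe = 2.22 m, d_Xe = 2.22/(1 + 1.252) = 0.9859 m.
d_Kr = 2.22 − 0.9859 = 1.23 m.

1.23 m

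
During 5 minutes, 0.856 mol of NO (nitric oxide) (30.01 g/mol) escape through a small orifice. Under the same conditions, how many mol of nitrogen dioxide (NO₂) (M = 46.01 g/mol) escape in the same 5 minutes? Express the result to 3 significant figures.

From Graham's law, rate_NO₂/rate_NO = √(M_NO/M_NO₂) = √(30.01/46.01) = √0.6522 = 0.8076.
So the amount for NO₂ is 0.856 × 0.8076 = 0.691 mol.

0.691 mol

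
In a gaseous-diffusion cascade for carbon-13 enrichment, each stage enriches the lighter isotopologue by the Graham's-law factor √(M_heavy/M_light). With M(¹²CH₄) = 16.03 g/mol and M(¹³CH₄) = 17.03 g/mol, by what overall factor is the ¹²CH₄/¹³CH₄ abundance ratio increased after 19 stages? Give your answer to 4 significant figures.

The single-stage factor is √(M_heavy/M_light), so 19 stages give [√(17.03/16.03)]^19 = (17.03/16.03)^(19/2).
= 1.06238^(19/2) = 1.777.

1.777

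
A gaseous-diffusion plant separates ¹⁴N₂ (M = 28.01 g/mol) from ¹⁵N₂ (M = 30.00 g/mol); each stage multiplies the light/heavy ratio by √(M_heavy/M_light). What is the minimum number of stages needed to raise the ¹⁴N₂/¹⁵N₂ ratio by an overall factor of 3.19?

34

Single-stage factor α = √(30.00/28.01), so ln α = ½ ln(1.07105) = 0.03432.
Need α^N ≥ 3.19 ⇒ N ≥ ln(3.19) / ln α = 1.160 / 0.03432 = 33.80.
Minimum whole number of stages: N = 34.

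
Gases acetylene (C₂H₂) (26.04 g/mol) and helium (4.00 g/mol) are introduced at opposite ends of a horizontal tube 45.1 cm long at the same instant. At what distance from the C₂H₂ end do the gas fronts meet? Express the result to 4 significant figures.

Distances travelled in equal time are proportional to diffusion rates, so d_C₂H₂/d_He = √(M_He/M_C₂H₂) = √(4.00/26.04) = 0.3919.
With d_C₂H₂ + d_He = 45.1 cm, d_He = 45.1/(1 + 0.3919) = 32.40 cm.
d_C₂H₂ = 45.1 − 32.40 = 12.70 cm.

12.70 cm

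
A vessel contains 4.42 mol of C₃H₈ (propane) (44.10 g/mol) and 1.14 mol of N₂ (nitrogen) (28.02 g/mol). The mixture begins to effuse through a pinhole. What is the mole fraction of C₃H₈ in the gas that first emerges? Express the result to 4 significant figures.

0.7555

Effusion rate of each component ∝ n_i/√M_i (partial pressure × 1/√M).
x_C₃H₈(eff) = (n_C₃H₈/√M_C₃H₈) / (n_C₃H₈/√M_C₃H₈ + n_N₂/√M_N₂)
= (4.42/√44.10) / (4.42/√44.10 + 1.14/√28.02) = 0.6656/(0.6656 + 0.2154) = 0.7555.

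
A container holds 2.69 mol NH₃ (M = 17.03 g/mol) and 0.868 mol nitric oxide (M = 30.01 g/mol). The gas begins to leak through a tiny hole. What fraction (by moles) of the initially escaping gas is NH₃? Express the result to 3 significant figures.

Rate_i ∝ x_i/√M_i (Graham's law weighted by mole fraction), so the effusate composition follows n_i/√M_i.
So x_NH₃ in the escaping gas = (n_NH₃/√M_NH₃) / Σ(n_i/√M_i)
= (2.69/√17.03) / (2.69/√17.03 + 0.868/√30.01) = 0.6518/(0.6518 + 0.1584) = 0.804.

0.804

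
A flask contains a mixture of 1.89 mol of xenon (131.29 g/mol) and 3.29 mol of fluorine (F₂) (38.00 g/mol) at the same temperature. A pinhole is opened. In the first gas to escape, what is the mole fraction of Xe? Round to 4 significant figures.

Effusion rate of each component ∝ n_i/√M_i (partial pressure × 1/√M).
So x_Xe in the escaping gas = (n_Xe/√M_Xe) / Σ(n_i/√M_i)
= (1.89/√131.29) / (1.89/√131.29 + 3.29/√38.00) = 0.1649/(0.1649 + 0.5337) = 0.2361.

0.2361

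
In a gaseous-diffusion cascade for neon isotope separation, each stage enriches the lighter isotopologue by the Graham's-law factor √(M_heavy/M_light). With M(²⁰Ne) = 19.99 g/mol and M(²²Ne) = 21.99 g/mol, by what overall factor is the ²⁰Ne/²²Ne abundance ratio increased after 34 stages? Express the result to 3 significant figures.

5.06

Each stage multiplies the ratio by α = √(21.99/19.99), so after 34 stages the overall factor is α^34 = (21.99/19.99)^(34/2).
= 1.10005^17 = 5.06.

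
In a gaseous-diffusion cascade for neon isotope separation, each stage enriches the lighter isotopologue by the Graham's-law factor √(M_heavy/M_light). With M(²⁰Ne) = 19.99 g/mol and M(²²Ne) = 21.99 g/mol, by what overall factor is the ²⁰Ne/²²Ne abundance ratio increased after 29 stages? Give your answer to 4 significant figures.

After 29 stages the ratio has grown by (√(21.99/19.99))^29 = (21.99/19.99)^(29/2).
= 1.10005^(29/2) = 3.985.

3.985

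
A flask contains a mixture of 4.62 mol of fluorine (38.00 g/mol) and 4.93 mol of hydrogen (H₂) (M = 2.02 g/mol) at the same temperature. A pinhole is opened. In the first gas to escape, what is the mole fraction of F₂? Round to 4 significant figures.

0.1777

Effusion rate of each component ∝ n_i/√M_i (partial pressure × 1/√M).
x_F₂(eff) = (n_F₂/√M_F₂) / (n_F₂/√M_F₂ + n_H₂/√M_H₂)
= (4.62/√38.00) / (4.62/√38.00 + 4.93/√2.02) = 0.7495/(0.7495 + 3.469) = 0.1777.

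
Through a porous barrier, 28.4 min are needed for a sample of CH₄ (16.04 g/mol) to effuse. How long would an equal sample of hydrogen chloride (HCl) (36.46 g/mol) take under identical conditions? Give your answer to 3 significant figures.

By Graham's law, t_HCl/t_CH₄ = √(M_HCl/M_CH₄) = √(36.46/16.04) = √2.273 = 1.508.
So the time for HCl is 28.4 × 1.508 = 42.8 min.

42.8 min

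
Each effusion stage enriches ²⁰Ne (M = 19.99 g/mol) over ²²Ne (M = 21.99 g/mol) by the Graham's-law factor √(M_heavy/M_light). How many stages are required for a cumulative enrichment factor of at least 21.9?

65

Single-stage factor α = √(21.99/19.99), so ln α = ½ ln(1.10005) = 0.04768.
Need α^N ≥ 21.9 ⇒ N ≥ ln(21.9) / ln α = 3.086 / 0.04768 = 64.74.
So at least 65 stages are needed.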